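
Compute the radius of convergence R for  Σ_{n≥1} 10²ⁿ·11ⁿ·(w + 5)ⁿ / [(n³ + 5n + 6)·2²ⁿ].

R = 1/275

By the ratio test, |a_{n+1}/a_n| = [(n³ + 5n + 6)/((n+1)³ + 5(n+1) + 6)] · 100·11/4 → 275.
Hence the series converges for |w + 5| < 1/(275) = 1/275, so the radius of convergence is 1/275.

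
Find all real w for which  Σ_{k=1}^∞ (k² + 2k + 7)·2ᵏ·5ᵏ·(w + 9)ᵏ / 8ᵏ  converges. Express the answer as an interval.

(-49/5, -41/5)

The ratio of consecutive coefficients is [((k+1)² + 2(k+1) + 7)/(k² + 2k + 7)] · 2·5/8 → 5/4.
Thus R = 1/(5/4) = 4/5.
At w = -41/5: the terms do not tend to 0, so the series diverges.
When w = -49/5, the k-th term does not approach 0; divergence by the term test.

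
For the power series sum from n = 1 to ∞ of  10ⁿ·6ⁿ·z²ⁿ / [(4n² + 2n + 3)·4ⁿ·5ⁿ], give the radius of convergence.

By the ratio test, |a_{n+1}/a_n| = [(4n² + 2n + 3)/(4(n+1)² + 2(n+1) + 3)] · 10·6/(4·5) → 3.
Since the exponent of z increases by 2 each term, convergence requires |z|² < 1/3, hence R = √3/3.

R = √3/3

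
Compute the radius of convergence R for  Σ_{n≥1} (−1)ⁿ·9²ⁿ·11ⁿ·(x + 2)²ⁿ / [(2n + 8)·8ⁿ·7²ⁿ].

R = 14√22/99

The ratio of consecutive coefficients is [(2n + 8)/(2(n+1) + 8)] · 81·11/(8·49) → 891/392.
Successive powers of (x + 2) differ by 2, so the series converges when |x + 2|² · 891/392 < 1, i.e. |x + 2| < √(392/891). So R = 14√22/99.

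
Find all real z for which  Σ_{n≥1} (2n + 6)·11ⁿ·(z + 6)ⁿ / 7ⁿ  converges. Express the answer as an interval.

(-73/11, -59/11)

Ratio test: |a_{n+1}/a_n| = [(2(n+1) + 6)/(2n + 6)] · 11/7 → 11/7 as n → ∞.
Thus R = 1/(11/7) = 7/11.
When z = -59/11, the n-th term does not approach 0; divergence by the term test.
Endpoint z = -73/11: the terms do not tend to 0, so the series diverges.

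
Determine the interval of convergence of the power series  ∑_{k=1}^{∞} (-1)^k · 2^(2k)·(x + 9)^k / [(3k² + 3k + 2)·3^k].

Ratio test: |a_{k+1}/a_k| = [(3k² + 3k + 2)/(3(k+1)² + 3(k+1) + 2)] · 4/3 → 4/3 as k → ∞.
The series converges when 4/3 · |x + 9| < 1, giving R = 3/4.
Endpoint x = -33/4: absolute convergence follows by limit comparison with Σ 1/k².
Check x = -39/4: the terms are on the order of 1/k², so the series converges absolutely by comparison with the p-series (p = 2 > 1).

[-39/4, -33/4]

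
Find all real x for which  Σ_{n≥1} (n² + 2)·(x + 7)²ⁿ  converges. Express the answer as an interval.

Apply the ratio test: |a_{n+1}| / |a_n| = ((n+1)² + 2)/(n² + 2), which tends to 1 as n → ∞.
Successive powers of (x + 7) differ by 2, so the series converges when |x + 7|² · 1 < 1, i.e. |x + 7| < √(1) = 1. So R = 1.
Check x = -6: the terms do not tend to 0, so the series diverges.
When x = -8, the n-th term does not approach 0; divergence by the term test.

(-8, -6)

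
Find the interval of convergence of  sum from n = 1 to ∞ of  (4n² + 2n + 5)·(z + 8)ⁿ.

(-9, -7)

By the ratio test, |a_{n+1}/a_n| = (4(n+1)² + 2(n+1) + 5)/(4n² + 2n + 5) → 1.
So the series converges when |z + 8| < 1 and diverges when |z + 8| > 1; R = 1.
Endpoint z = -7: the terms do not tend to 0, so the series diverges.
Check z = -9: the terms have absolute value of order n², which does not tend to 0, so the series diverges by the divergence test.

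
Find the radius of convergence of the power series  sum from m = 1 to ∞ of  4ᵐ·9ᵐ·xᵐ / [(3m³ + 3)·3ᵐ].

The ratio of consecutive coefficients is [(3m³ + 3)/(3(m+1)³ + 3)] · 4·9/3 → 12.
Thus R = 1/(12) = 1/12.

R = 1/12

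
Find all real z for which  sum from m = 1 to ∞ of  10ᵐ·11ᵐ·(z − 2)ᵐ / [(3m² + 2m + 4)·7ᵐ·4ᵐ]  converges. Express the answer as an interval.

[96/55, 124/55]

Apply the ratio test: |a_{m+1}| / |a_m| = [(3m² + 2m + 4)/(3(m+1)² + 2(m+1) + 4)] · 10·11/(7·4), which tends to 55/14 as m → ∞.
Hence the series converges for |z − 2| < 1/(55/14) = 14/55, so the radius of convergence is 14/55.
Check z = 124/55: the series is dominated by a constant times Σ 1/m², which converges (p = 2 > 1).
Endpoint z = 96/55: the series is dominated by a constant times Σ 1/m², which converges (p = 2 > 1).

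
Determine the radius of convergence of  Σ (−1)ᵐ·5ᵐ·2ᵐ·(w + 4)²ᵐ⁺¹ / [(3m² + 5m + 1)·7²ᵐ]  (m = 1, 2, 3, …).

By the ratio test, |a_{m+1}/a_m| = [(3m² + 5m + 1)/(3(m+1)² + 5(m+1) + 1)] · 5·2/49 → 10/49.
Successive powers of (w + 4) differ by 2, so the series converges when |w + 4|² · 10/49 < 1, i.e. |w + 4| < √(49/10). So R = 7√10/10.

R = 7√10/10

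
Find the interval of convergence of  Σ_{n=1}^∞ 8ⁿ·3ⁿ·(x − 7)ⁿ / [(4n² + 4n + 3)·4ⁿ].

[41/6, 43/6]

By the ratio test, |a_{n+1}/a_n| = [(4n² + 4n + 3)/(4(n+1)² + 4(n+1) + 3)] · 8·3/4 → 6.
Thus R = 1/(6) = 1/6.
At x = 43/6: the terms are on the order of 1/n², so the series converges absolutely by comparison with the p-series (p = 2 > 1).
When x = 41/6, the series is dominated by a constant times Σ 1/n², which converges (p = 2 > 1).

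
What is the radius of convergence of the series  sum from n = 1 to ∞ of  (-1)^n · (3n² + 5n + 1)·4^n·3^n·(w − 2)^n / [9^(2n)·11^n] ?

The ratio of consecutive coefficients is [(3(n+1)² + 5(n+1) + 1)/(3n² + 5n + 1)] · 4·3/(81·11) → 4/297.
Convergence for |w − 2| · 4/297 < 1, i.e. |w − 2| < 297/4. So R = 297/4.

R = 297/4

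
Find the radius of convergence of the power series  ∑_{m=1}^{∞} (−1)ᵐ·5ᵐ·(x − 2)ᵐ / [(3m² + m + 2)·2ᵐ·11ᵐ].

R = 22/5

Apply the ratio test: |a_{m+1}| / |a_m| = [(3m² + m + 2)/(3(m+1)² + (m+1) + 2)] · 5/(2·11), which tends to 5/22 as m → ∞.
Convergence for |x − 2| · 5/22 < 1, i.e. |x − 2| < 22/5. So R = 22/5.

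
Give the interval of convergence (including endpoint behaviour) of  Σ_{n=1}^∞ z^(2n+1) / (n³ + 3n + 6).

[-1, 1]

Ratio test: |a_{n+1}/a_n| = (n³ + 3n + 6)/((n+1)³ + 3(n+1) + 6) → 1 as n → ∞.
Since the exponent of z increases by 2 each term, convergence requires |z|² < 1, hence R = 1.
At z = 1: absolute convergence follows by limit comparison with Σ 1/n³.
Endpoint z = -1: the terms are on the order of 1/n³, so the series converges absolutely by comparison with the p-series (p = 3 > 1).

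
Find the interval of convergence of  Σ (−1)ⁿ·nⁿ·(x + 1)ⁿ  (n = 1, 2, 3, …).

Applying the root test, |a_n|^(1/n) = n → ∞.
The root grows without bound, so R = 0 (convergence only at x = -1).

{-1}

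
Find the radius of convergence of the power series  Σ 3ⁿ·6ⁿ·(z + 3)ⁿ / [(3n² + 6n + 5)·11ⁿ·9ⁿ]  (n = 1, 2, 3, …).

Ratio test: |a_{n+1}/a_n| = [(3n² + 6n + 5)/(3(n+1)² + 6(n+1) + 5)] · 3·6/(11·9) → 2/11 as n → ∞.
The series converges when 2/11 · |z + 3| < 1, giving R = 11/2.

R = 11/2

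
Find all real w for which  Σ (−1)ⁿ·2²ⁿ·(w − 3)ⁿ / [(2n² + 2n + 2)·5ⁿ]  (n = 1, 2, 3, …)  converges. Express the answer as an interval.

Ratio test: |a_{n+1}/a_n| = [(2n² + 2n + 2)/(2(n+1)² + 2(n+1) + 2)] · 4/5 → 4/5 as n → ∞.
Thus R = 1/(4/5) = 5/4.
Check w = 17/4: the series is dominated by a constant times Σ 1/n², which converges (p = 2 > 1).
When w = 7/4, absolute convergence follows by limit comparison with Σ 1/n².

[7/4, 17/4]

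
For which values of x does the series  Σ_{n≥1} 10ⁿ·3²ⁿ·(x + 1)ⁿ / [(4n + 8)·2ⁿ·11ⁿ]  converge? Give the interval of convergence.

By the ratio test, |a_{n+1}/a_n| = [(4n + 8)/(4(n+1) + 8)] · 10·9/(2·11) → 45/11.
Hence the series converges for |x + 1| < 1/(45/11) = 11/45, so the radius of convergence is 11/45.
When x = -34/45, the terms are asymptotic to a nonzero constant times 1/n, so the series diverges by limit comparison with Σ 1/n.
Endpoint x = -56/45: an alternating series whose terms decrease to 0 in absolute value, so it converges by the Leibniz criterion.

[-56/45, -34/45)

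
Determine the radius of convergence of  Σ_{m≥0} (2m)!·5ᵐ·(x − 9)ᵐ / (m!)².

R = 1/20

Apply the ratio test: |a_{m+1}| / |a_m| = (2m+1)·(2m+2)/(m+1)² · 5, which tends to 20 as m → ∞.
Thus R = 1/(20) = 1/20.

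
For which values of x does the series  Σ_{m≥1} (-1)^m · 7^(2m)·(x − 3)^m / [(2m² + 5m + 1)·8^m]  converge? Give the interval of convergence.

[139/49, 155/49]

The ratio of consecutive coefficients is [(2m² + 5m + 1)/(2(m+1)² + 5(m+1) + 1)] · 49/8 → 49/8.
Hence the series converges for |x − 3| < 1/(49/8) = 8/49, so the radius of convergence is 8/49.
At x = 155/49: the terms are on the order of 1/m², so the series converges absolutely by comparison with the p-series (p = 2 > 1).
Check x = 139/49: the terms are on the order of 1/m², so the series converges absolutely by comparison with the p-series (p = 2 > 1).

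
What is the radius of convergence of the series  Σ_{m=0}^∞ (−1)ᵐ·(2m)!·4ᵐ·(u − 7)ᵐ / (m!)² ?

R = 1/16

By the ratio test, |a_{m+1}/a_m| = (2m+1)·(2m+2)/(m+1)² · 4 → 16.
The series converges when 16 · |u − 7| < 1, giving R = 1/16.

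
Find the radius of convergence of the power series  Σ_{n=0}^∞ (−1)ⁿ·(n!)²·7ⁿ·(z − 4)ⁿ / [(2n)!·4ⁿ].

Apply the ratio test: |a_{n+1}| / |a_n| = (n+1)²/[(2n+1)·(2n+2)] · 7/4, which tends to 7/16 as n → ∞.
Hence the series converges for |z − 4| < 1/(7/16) = 16/7, so the radius of convergence is 16/7.

R = 16/7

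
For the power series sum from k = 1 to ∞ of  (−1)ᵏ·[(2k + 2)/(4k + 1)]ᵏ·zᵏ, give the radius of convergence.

Applying the root test, |a_k|^(1/k) = (2k + 2)/(4k + 1) → 1/2.
The series converges when 1/2 · |z| < 1, giving R = 2.

R = 2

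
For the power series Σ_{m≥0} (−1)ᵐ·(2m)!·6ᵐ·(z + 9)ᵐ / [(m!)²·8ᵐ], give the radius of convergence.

Apply the ratio test: |a_{m+1}| / |a_m| = (2m+1)·(2m+2)/(m+1)² · 6/8, which tends to 3 as m → ∞.
Thus R = 1/(3) = 1/3.

R = 1/3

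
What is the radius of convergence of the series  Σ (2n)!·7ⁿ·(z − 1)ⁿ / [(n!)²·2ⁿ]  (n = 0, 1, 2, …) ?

R = 1/14

Ratio test: |a_{n+1}/a_n| = (2n+1)·(2n+2)/(n+1)² · 7/2 → 14 as n → ∞.
Convergence for |z − 1| · 14 < 1, i.e. |z − 1| < 1/14. So R = 1/14.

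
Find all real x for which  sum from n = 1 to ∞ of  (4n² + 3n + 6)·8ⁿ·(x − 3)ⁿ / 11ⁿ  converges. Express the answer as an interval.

(13/8, 35/8)

Ratio test: |a_{n+1}/a_n| = [(4(n+1)² + 3(n+1) + 6)/(4n² + 3n + 6)] · 8/11 → 8/11 as n → ∞.
Hence the series converges for |x − 3| < 1/(8/11) = 11/8, so the radius of convergence is 11/8.
At x = 35/8: the terms have absolute value of order n², which does not tend to 0, so the series diverges by the divergence test.
Endpoint x = 13/8: the terms have absolute value of order n², which does not tend to 0, so the series diverges by the divergence test.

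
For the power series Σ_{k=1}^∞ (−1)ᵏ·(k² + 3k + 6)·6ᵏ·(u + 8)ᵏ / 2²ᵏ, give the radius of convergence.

R = 2/3

By the ratio test, |a_{k+1}/a_k| = [((k+1)² + 3(k+1) + 6)/(k² + 3k + 6)] · 6/4 → 3/2.
Convergence for |u + 8| · 3/2 < 1, i.e. |u + 8| < 2/3. So R = 2/3.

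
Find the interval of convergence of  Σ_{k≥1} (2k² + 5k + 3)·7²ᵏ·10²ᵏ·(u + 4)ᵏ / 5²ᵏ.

Apply the ratio test: |a_{k+1}| / |a_k| = [(2(k+1)² + 5(k+1) + 3)/(2k² + 5k + 3)] · 49·100/25, which tends to 196 as k → ∞.
Thus R = 1/(196) = 1/196.
When u = -783/196, the k-th term does not approach 0; divergence by the term test.
Check u = -785/196: the k-th term does not approach 0; divergence by the term test.

(-785/196, -783/196)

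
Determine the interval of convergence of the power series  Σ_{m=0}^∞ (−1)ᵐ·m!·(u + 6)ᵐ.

Apply the ratio test: |a_{m+1}| / |a_m| = (m+1), which tends to ∞ as m → ∞.
The terms grow without bound for any (u + 6) ≠ 0, so R = 0 (convergence only at u = -6).

{-6}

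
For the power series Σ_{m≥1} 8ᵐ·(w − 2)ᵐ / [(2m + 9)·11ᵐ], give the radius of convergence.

By the ratio test, |a_{m+1}/a_m| = [(2m + 9)/(2(m+1) + 9)] · 8/11 → 8/11.
Hence the series converges for |w − 2| < 1/(8/11) = 11/8, so the radius of convergence is 11/8.

R = 11/8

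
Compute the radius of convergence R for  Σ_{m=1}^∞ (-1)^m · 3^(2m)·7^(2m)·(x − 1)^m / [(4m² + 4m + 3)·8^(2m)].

R = 64/441

Ratio test: |a_{m+1}/a_m| = [(4m² + 4m + 3)/(4(m+1)² + 4(m+1) + 3)] · 9·49/64 → 441/64 as m → ∞.
Hence the series converges for |x − 1| < 1/(441/64) = 64/441, so the radius of convergence is 64/441.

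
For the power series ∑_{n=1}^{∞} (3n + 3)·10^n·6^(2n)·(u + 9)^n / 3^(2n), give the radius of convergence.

Apply the ratio test: |a_{n+1}| / |a_n| = [(3(n+1) + 3)/(3n + 3)] · 10·36/9, which tends to 40 as n → ∞.
Thus R = 1/(40) = 1/40.

R = 1/40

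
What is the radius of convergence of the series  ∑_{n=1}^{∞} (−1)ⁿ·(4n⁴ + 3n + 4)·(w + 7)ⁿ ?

Ratio test: |a_{n+1}/a_n| = (4(n+1)⁴ + 3(n+1) + 4)/(4n⁴ + 3n + 4) → 1 as n → ∞.
Convergence for |w + 7| < 1, so R = 1.

R = 1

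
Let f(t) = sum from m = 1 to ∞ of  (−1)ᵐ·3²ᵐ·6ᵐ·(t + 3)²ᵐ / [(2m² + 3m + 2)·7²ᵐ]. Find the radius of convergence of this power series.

R = 7√6/18

Ratio test: |a_{m+1}/a_m| = [(2m² + 3m + 2)/(2(m+1)² + 3(m+1) + 2)] · 9·6/49 → 54/49 as m → ∞.
Successive powers of (t + 3) differ by 2, so the series converges when |t + 3|² · 54/49 < 1, i.e. |t + 3| < √(49/54). So R = 7√6/18.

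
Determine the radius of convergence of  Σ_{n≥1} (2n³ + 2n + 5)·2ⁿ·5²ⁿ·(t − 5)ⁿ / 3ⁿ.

By the ratio test, |a_{n+1}/a_n| = [(2(n+1)³ + 2(n+1) + 5)/(2n³ + 2n + 5)] · 2·25/3 → 50/3.
The series converges when 50/3 · |t − 5| < 1, giving R = 3/50.

R = 3/50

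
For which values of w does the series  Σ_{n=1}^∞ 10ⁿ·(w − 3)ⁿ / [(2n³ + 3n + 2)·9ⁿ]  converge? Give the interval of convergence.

[21/10, 39/10]

The ratio of consecutive coefficients is [(2n³ + 3n + 2)/(2(n+1)³ + 3(n+1) + 2)] · 10/9 → 10/9.
Convergence for |w − 3| · 10/9 < 1, i.e. |w − 3| < 9/10. So R = 9/10.
When w = 39/10, absolute convergence follows by limit comparison with Σ 1/n³.
Check w = 21/10: the series is dominated by a constant times Σ 1/n³, which converges (p = 3 > 1).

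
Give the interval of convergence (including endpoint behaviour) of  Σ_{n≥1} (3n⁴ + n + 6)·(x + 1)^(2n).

(-2, 0)

Ratio test: |a_{n+1}/a_n| = (3(n+1)⁴ + (n+1) + 6)/(3n⁴ + n + 6) → 1 as n → ∞.
Since the exponent of (x + 1) increases by 2 each term, convergence requires |x + 1|² < 1, hence R = 1.
Check x = 0: the terms have absolute value of order n⁴, which does not tend to 0, so the series diverges by the divergence test.
When x = -2, the n-th term does not approach 0; divergence by the term test.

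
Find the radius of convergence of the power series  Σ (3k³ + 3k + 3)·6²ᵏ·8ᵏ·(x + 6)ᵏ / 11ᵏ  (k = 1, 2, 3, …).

By the ratio test, |a_{k+1}/a_k| = [(3(k+1)³ + 3(k+1) + 3)/(3k³ + 3k + 3)] · 36·8/11 → 288/11.
Thus R = 1/(288/11) = 11/288.

R = 11/288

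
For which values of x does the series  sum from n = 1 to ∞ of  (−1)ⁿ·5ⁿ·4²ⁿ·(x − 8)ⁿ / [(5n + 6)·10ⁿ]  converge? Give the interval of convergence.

By the ratio test, |a_{n+1}/a_n| = [(5n + 6)/(5(n+1) + 6)] · 5·16/10 → 8.
Hence the series converges for |x − 8| < 1/(8) = 1/8, so the radius of convergence is 1/8.
Check x = 65/8: an alternating series whose terms decrease to 0 in absolute value, so it converges by the Leibniz criterion.
Endpoint x = 63/8: the terms behave like c/n; limit comparison with the harmonic series gives divergence.

(63/8, 65/8]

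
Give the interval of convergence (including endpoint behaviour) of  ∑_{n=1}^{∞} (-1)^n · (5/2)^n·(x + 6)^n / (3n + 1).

The ratio of consecutive coefficients is [(3n + 1)/(3(n+1) + 1)] · 5/2 → 5/2.
Thus R = 1/(5/2) = 2/5.
At x = -28/5: convergence follows from the alternating series test (terms decrease monotonically to 0).
At x = -32/5: comparison with the harmonic series Σ 1/n shows the series diverges.

(-32/5, -28/5]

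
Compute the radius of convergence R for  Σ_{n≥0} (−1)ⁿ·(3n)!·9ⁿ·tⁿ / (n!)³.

Apply the ratio test: |a_{n+1}| / |a_n| = (3n+1)·(3n+2)·(3n+3)/(n+1)³ · 9, which tends to 243 as n → ∞.
Thus R = 1/(243) = 1/243.

R = 1/243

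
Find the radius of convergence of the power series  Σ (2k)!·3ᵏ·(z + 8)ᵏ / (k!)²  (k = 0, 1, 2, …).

By the ratio test, |a_{k+1}/a_k| = (2k+1)·(2k+2)/(k+1)² · 3 → 12.
Convergence for |z + 8| · 12 < 1, i.e. |z + 8| < 1/12. So R = 1/12.

R = 1/12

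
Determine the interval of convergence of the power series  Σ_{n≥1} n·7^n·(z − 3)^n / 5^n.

The ratio of consecutive coefficients is [(n+1)/n] · 7/5 → 7/5.
Hence the series converges for |z − 3| < 1/(7/5) = 5/7, so the radius of convergence is 5/7.
At z = 26/7: the terms do not tend to 0, so the series diverges.
At z = 16/7: the terms have absolute value of order n, which does not tend to 0, so the series diverges by the divergence test.

(16/7, 26/7)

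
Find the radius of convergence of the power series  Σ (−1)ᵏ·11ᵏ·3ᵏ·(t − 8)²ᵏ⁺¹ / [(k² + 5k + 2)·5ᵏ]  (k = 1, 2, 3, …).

The ratio of consecutive coefficients is [(k² + 5k + 2)/((k+1)² + 5(k+1) + 2)] · 11·3/5 → 33/5.
Since the exponent of (t − 8) increases by 2 each term, convergence requires |t − 8|² < 5/33, hence R = √165/33.

R = √165/33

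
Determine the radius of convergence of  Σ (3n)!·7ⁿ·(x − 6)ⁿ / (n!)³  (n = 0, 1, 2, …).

R = 1/189

Ratio test: |a_{n+1}/a_n| = (3n+1)·(3n+2)·(3n+3)/(n+1)³ · 7 → 189 as n → ∞.
Thus R = 1/(189) = 1/189.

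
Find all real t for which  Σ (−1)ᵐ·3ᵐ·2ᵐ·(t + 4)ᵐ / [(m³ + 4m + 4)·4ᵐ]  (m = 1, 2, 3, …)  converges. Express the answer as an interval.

[-14/3, -10/3]

Ratio test: |a_{m+1}/a_m| = [(m³ + 4m + 4)/((m+1)³ + 4(m+1) + 4)] · 3·2/4 → 3/2 as m → ∞.
Thus R = 1/(3/2) = 2/3.
Check t = -10/3: the terms are on the order of 1/m³, so the series converges absolutely by comparison with the p-series (p = 3 > 1).
Check t = -14/3: the terms are on the order of 1/m³, so the series converges absolutely by comparison with the p-series (p = 3 > 1).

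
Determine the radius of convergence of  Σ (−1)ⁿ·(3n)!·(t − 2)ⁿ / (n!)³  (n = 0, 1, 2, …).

Ratio test: |a_{n+1}/a_n| = (3n+1)·(3n+2)·(3n+3)/(n+1)³ → 27 as n → ∞.
The series converges when 27 · |t − 2| < 1, giving R = 1/27.

R = 1/27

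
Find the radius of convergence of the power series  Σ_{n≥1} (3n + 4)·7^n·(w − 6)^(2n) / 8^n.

R = 2√14/7

The ratio of consecutive coefficients is [(3(n+1) + 4)/(3n + 4)] · 7/8 → 7/8.
Successive powers of (w − 6) differ by 2, so the series converges when |w − 6|² · 7/8 < 1, i.e. |w − 6| < √(8/7). So R = 2√14/7.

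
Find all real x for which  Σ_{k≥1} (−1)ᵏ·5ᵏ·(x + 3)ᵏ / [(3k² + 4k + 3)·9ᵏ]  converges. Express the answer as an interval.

Ratio test: |a_{k+1}/a_k| = [(3k² + 4k + 3)/(3(k+1)² + 4(k+1) + 3)] · 5/9 → 5/9 as k → ∞.
Convergence for |x + 3| · 5/9 < 1, i.e. |x + 3| < 9/5. So R = 9/5.
When x = -6/5, the series is dominated by a constant times Σ 1/k², which converges (p = 2 > 1).
At x = -24/5: absolute convergence follows by limit comparison with Σ 1/k².

[-24/5, -6/5]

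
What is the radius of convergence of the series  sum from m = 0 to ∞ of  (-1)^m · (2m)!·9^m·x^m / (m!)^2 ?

R = 1/36

By the ratio test, |a_{m+1}/a_m| = (2m+1)·(2m+2)/(m+1)² · 9 → 36.
Thus R = 1/(36) = 1/36.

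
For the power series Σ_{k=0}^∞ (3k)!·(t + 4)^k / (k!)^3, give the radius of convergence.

By the ratio test, |a_{k+1}/a_k| = (3k+1)·(3k+2)·(3k+3)/(k+1)³ → 27.
Convergence for |t + 4| · 27 < 1, i.e. |t + 4| < 1/27. So R = 1/27.

R = 1/27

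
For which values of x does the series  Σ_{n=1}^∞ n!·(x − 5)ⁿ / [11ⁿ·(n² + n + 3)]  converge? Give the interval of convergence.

{5}

The ratio of consecutive coefficients is (n+1) · 1/11 · (n² + n + 3)/((n+1)² + (n+1) + 3) → ∞.
The ratio grows without bound, so the series diverges whenever (x − 5) ≠ 0; it converges only at x = 5. R = 0.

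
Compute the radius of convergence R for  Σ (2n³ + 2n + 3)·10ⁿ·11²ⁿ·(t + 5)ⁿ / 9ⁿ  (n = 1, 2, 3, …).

Apply the ratio test: |a_{n+1}| / |a_n| = [(2(n+1)³ + 2(n+1) + 3)/(2n³ + 2n + 3)] · 10·121/9, which tends to 1210/9 as n → ∞.
Hence the series converges for |t + 5| < 1/(1210/9) = 9/1210, so the radius of convergence is 9/1210.

R = 9/1210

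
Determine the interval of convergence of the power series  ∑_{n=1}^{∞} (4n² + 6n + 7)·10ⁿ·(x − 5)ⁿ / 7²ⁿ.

The ratio of consecutive coefficients is [(4(n+1)² + 6(n+1) + 7)/(4n² + 6n + 7)] · 10/49 → 10/49.
Hence the series converges for |x − 5| < 1/(10/49) = 49/10, so the radius of convergence is 49/10.
When x = 99/10, the n-th term does not approach 0; divergence by the term test.
Endpoint x = 1/10: the terms have absolute value of order n², which does not tend to 0, so the series diverges by the divergence test.

(1/10, 99/10)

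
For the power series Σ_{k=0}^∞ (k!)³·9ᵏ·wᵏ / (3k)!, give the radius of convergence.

By the ratio test, |a_{k+1}/a_k| = (k+1)³/[(3k+1)·(3k+2)·(3k+3)] · 9 → 1/3.
Convergence for |w| · 1/3 < 1, i.e. |w| < 3. So R = 3.

R = 3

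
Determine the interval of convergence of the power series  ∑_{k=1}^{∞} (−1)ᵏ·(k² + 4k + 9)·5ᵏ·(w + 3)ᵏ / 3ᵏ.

Apply the ratio test: |a_{k+1}| / |a_k| = [((k+1)² + 4(k+1) + 9)/(k² + 4k + 9)] · 5/3, which tends to 5/3 as k → ∞.
Convergence for |w + 3| · 5/3 < 1, i.e. |w + 3| < 3/5. So R = 3/5.
At w = -12/5: the k-th term does not approach 0; divergence by the term test.
Endpoint w = -18/5: the k-th term does not approach 0; divergence by the term test.

(-18/5, -12/5)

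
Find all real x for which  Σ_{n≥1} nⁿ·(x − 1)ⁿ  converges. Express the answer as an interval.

{1}

By the Cauchy root test, |a_n|^(1/n) = n → ∞.
The root grows without bound, so R = 0 (convergence only at x = 1).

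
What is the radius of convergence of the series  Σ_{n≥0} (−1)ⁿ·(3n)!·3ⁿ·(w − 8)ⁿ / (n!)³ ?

The ratio of consecutive coefficients is (3n+1)·(3n+2)·(3n+3)/(n+1)³ · 3 → 81.
Hence the series converges for |w − 8| < 1/(81) = 1/81, so the radius of convergence is 1/81.

R = 1/81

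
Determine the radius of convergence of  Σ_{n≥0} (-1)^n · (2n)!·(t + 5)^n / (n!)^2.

R = 1/4

Apply the ratio test: |a_{n+1}| / |a_n| = (2n+1)·(2n+2)/(n+1)², which tends to 4 as n → ∞.
Convergence for |t + 5| · 4 < 1, i.e. |t + 5| < 1/4. So R = 1/4.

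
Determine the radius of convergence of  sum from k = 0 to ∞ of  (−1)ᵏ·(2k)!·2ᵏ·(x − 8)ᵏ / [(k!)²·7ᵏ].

R = 7/8

Apply the ratio test: |a_{k+1}| / |a_k| = (2k+1)·(2k+2)/(k+1)² · 2/7, which tends to 8/7 as k → ∞.
The series converges when 8/7 · |x − 8| < 1, giving R = 7/8.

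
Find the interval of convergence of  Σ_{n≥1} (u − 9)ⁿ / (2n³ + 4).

[8, 10]

Apply the ratio test: |a_{n+1}| / |a_n| = (2n³ + 4)/(2(n+1)³ + 4), which tends to 1 as n → ∞.
So the series converges when |u − 9| < 1 and diverges when |u − 9| > 1; R = 1.
Check u = 10: the terms are on the order of 1/n³, so the series converges absolutely by comparison with the p-series (p = 3 > 1).
When u = 8, absolute convergence follows by limit comparison with Σ 1/n³.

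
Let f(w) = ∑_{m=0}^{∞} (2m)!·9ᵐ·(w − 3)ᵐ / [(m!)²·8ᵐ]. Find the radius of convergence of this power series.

The ratio of consecutive coefficients is (2m+1)·(2m+2)/(m+1)² · 9/8 → 9/2.
Thus R = 1/(9/2) = 2/9.

R = 2/9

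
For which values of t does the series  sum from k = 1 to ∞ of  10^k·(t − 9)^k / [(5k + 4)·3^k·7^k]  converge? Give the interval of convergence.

[69/10, 111/10)

The ratio of consecutive coefficients is [(5k + 4)/(5(k+1) + 4)] · 10/(3·7) → 10/21.
The series converges when 10/21 · |t − 9| < 1, giving R = 21/10.
Endpoint t = 111/10: the terms are asymptotic to a nonzero constant times 1/k, so the series diverges by limit comparison with Σ 1/k.
Check t = 69/10: convergence follows from the alternating series test (terms decrease monotonically to 0).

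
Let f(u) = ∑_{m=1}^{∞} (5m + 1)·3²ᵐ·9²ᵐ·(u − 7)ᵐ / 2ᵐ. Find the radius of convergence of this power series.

Apply the ratio test: |a_{m+1}| / |a_m| = [(5(m+1) + 1)/(5m + 1)] · 9·81/2, which tends to 729/2 as m → ∞.
The series converges when 729/2 · |u − 7| < 1, giving R = 2/729.

R = 2/729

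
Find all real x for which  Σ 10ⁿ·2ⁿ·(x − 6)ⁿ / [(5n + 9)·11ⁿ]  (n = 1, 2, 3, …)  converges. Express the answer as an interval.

The ratio of consecutive coefficients is [(5n + 9)/(5(n+1) + 9)] · 10·2/11 → 20/11.
The series converges when 20/11 · |x − 6| < 1, giving R = 11/20.
At x = 131/20: the terms are asymptotic to a nonzero constant times 1/n, so the series diverges by limit comparison with Σ 1/n.
Check x = 109/20: convergence follows from the alternating series test (terms decrease monotonically to 0).

[109/20, 131/20)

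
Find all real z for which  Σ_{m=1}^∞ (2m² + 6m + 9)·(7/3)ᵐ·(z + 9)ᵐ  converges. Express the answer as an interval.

(-66/7, -60/7)

Apply the ratio test: |a_{m+1}| / |a_m| = [(2(m+1)² + 6(m+1) + 9)/(2m² + 6m + 9)] · 7/3, which tends to 7/3 as m → ∞.
Convergence for |z + 9| · 7/3 < 1, i.e. |z + 9| < 3/7. So R = 3/7.
Check z = -60/7: the terms have absolute value of order m², which does not tend to 0, so the series diverges by the divergence test.
At z = -66/7: the terms do not tend to 0, so the series diverges.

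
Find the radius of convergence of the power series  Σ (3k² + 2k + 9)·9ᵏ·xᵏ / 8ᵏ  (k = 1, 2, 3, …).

R = 8/9

Ratio test: |a_{k+1}/a_k| = [(3(k+1)² + 2(k+1) + 9)/(3k² + 2k + 9)] · 9/8 → 9/8 as k → ∞.
The series converges when 9/8 · |x| < 1, giving R = 8/9.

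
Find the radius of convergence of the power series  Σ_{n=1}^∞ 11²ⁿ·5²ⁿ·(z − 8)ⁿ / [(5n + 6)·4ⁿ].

By the ratio test, |a_{n+1}/a_n| = [(5n + 6)/(5(n+1) + 6)] · 121·25/4 → 3025/4.
Convergence for |z − 8| · 3025/4 < 1, i.e. |z − 8| < 4/3025. So R = 4/3025.

R = 4/3025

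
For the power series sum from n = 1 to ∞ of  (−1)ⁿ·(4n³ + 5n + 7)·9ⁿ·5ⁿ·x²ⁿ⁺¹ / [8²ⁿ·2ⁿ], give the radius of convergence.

By the ratio test, |a_{n+1}/a_n| = [(4(n+1)³ + 5(n+1) + 7)/(4n³ + 5n + 7)] · 9·5/(64·2) → 45/128.
Successive powers of x differ by 2, so the series converges when |x|² · 45/128 < 1, i.e. |x| < √(128/45). So R = 8√10/15.

R = 8√10/15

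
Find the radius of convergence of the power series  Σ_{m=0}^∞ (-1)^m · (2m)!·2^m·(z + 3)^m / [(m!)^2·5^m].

Apply the ratio test: |a_{m+1}| / |a_m| = (2m+1)·(2m+2)/(m+1)² · 2/5, which tends to 8/5 as m → ∞.
Hence the series converges for |z + 3| < 1/(8/5) = 5/8, so the radius of convergence is 5/8.

R = 5/8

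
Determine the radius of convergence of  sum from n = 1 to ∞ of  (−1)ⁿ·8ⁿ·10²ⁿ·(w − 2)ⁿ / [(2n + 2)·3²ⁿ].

Ratio test: |a_{n+1}/a_n| = [(2n + 2)/(2(n+1) + 2)] · 8·100/9 → 800/9 as n → ∞.
Convergence for |w − 2| · 800/9 < 1, i.e. |w − 2| < 9/800. So R = 9/800.

R = 9/800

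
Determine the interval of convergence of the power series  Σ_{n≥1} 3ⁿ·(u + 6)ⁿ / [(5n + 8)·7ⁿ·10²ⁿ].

The ratio of consecutive coefficients is [(5n + 8)/(5(n+1) + 8)] · 3/(7·100) → 3/700.
The series converges when 3/700 · |u + 6| < 1, giving R = 700/3.
Endpoint u = 682/3: comparison with the harmonic series Σ 1/n shows the series diverges.
At u = -718/3: an alternating series whose terms decrease to 0 in absolute value, so it converges by the Leibniz criterion.

[-718/3, 682/3)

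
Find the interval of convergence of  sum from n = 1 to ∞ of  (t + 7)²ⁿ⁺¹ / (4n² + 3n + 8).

Ratio test: |a_{n+1}/a_n| = (4n² + 3n + 8)/(4(n+1)² + 3(n+1) + 8) → 1 as n → ∞.
Writing y = (t + 7)², the series in y has radius 1, so |t + 7| < √(1) = 1 and R = 1.
Endpoint t = -6: the terms are on the order of 1/n², so the series converges absolutely by comparison with the p-series (p = 2 > 1).
Check t = -8: the terms are on the order of 1/n², so the series converges absolutely by comparison with the p-series (p = 2 > 1).

[-8, -6]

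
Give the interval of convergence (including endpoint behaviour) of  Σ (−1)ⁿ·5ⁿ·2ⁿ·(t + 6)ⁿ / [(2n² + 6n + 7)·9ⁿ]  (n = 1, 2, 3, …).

[-69/10, -51/10]

Apply the ratio test: |a_{n+1}| / |a_n| = [(2n² + 6n + 7)/(2(n+1)² + 6(n+1) + 7)] · 5·2/9, which tends to 10/9 as n → ∞.
Hence the series converges for |t + 6| < 1/(10/9) = 9/10, so the radius of convergence is 9/10.
Endpoint t = -51/10: absolute convergence follows by limit comparison with Σ 1/n².
When t = -69/10, the terms are on the order of 1/n², so the series converges absolutely by comparison with the p-series (p = 2 > 1).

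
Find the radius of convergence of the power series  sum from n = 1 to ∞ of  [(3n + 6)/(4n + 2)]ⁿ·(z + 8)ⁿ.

Root test: |a_n|^(1/n) = (3n + 6)/(4n + 2) → 3/4.
Convergence for |z + 8| · 3/4 < 1, i.e. |z + 8| < 4/3. So R = 4/3.

R = 4/3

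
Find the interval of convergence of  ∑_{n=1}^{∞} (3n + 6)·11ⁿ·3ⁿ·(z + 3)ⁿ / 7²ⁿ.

By the ratio test, |a_{n+1}/a_n| = [(3(n+1) + 6)/(3n + 6)] · 11·3/49 → 33/49.
Convergence for |z + 3| · 33/49 < 1, i.e. |z + 3| < 49/33. So R = 49/33.
Check z = -50/33: the n-th term does not approach 0; divergence by the term test.
At z = -148/33: the terms do not tend to 0, so the series diverges.

(-148/33, -50/33)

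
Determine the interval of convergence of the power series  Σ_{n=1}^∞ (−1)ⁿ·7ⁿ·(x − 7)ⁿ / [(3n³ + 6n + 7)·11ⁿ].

[38/7, 60/7]

Ratio test: |a_{n+1}/a_n| = [(3n³ + 6n + 7)/(3(n+1)³ + 6(n+1) + 7)] · 7/11 → 7/11 as n → ∞.
Convergence for |x − 7| · 7/11 < 1, i.e. |x − 7| < 11/7. So R = 11/7.
Check x = 60/7: absolute convergence follows by limit comparison with Σ 1/n³.
When x = 38/7, absolute convergence follows by limit comparison with Σ 1/n³.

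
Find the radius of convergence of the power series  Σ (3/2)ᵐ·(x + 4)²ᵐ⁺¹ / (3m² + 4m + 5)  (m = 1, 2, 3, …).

R = √6/3

By the ratio test, |a_{m+1}/a_m| = [(3m² + 4m + 5)/(3(m+1)² + 4(m+1) + 5)] · 3/2 → 3/2.
Since the exponent of (x + 4) increases by 2 each term, convergence requires |x + 4|² < 2/3, hence R = √6/3.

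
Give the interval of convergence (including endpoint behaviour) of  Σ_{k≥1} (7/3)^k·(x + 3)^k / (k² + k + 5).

By the ratio test, |a_{k+1}/a_k| = [(k² + k + 5)/((k+1)² + (k+1) + 5)] · 7/3 → 7/3.
The series converges when 7/3 · |x + 3| < 1, giving R = 3/7.
At x = -18/7: the terms are on the order of 1/k², so the series converges absolutely by comparison with the p-series (p = 2 > 1).
When x = -24/7, the series is dominated by a constant times Σ 1/k², which converges (p = 2 > 1).

[-24/7, -18/7]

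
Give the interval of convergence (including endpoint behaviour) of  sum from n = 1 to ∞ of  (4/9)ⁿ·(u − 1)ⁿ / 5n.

[-5/4, 13/4)

By the ratio test, |a_{n+1}/a_n| = [5n/5(n+1)] · 4/9 → 4/9.
Convergence for |u − 1| · 4/9 < 1, i.e. |u − 1| < 9/4. So R = 9/4.
Check u = 13/4: comparison with the harmonic series Σ 1/n shows the series diverges.
Check u = -5/4: convergence follows from the alternating series test (terms decrease monotonically to 0).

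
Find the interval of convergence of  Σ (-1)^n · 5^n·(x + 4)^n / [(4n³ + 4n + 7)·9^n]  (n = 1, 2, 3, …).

[-29/5, -11/5]

The ratio of consecutive coefficients is [(4n³ + 4n + 7)/(4(n+1)³ + 4(n+1) + 7)] · 5/9 → 5/9.
Thus R = 1/(5/9) = 9/5.
At x = -11/5: the terms are on the order of 1/n³, so the series converges absolutely by comparison with the p-series (p = 3 > 1).
Endpoint x = -29/5: the terms are on the order of 1/n³, so the series converges absolutely by comparison with the p-series (p = 3 > 1).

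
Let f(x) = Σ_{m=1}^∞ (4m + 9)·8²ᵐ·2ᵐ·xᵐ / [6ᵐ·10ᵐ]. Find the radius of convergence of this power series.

R = 15/32

Ratio test: |a_{m+1}/a_m| = [(4(m+1) + 9)/(4m + 9)] · 64·2/(6·10) → 32/15 as m → ∞.
Thus R = 1/(32/15) = 15/32.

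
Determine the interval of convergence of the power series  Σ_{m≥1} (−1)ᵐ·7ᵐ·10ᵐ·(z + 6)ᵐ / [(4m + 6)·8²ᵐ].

By the ratio test, |a_{m+1}/a_m| = [(4m + 6)/(4(m+1) + 6)] · 7·10/64 → 35/32.
Convergence for |z + 6| · 35/32 < 1, i.e. |z + 6| < 32/35. So R = 32/35.
Endpoint z = -178/35: the terms alternate in sign and decrease monotonically to 0 in absolute value (size ~ c/m), so the alternating series test gives convergence.
Endpoint z = -242/35: comparison with the harmonic series Σ 1/m shows the series diverges.

(-242/35, -178/35]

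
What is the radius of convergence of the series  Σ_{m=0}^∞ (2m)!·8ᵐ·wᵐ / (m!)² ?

R = 1/32

The ratio of consecutive coefficients is (2m+1)·(2m+2)/(m+1)² · 8 → 32.
The series converges when 32 · |w| < 1, giving R = 1/32.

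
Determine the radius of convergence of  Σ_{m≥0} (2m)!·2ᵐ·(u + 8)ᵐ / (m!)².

Apply the ratio test: |a_{m+1}| / |a_m| = (2m+1)·(2m+2)/(m+1)² · 2, which tends to 8 as m → ∞.
The series converges when 8 · |u + 8| < 1, giving R = 1/8.

R = 1/8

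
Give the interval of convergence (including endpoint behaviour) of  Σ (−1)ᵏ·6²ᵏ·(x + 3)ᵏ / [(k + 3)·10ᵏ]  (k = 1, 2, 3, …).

(-59/18, -49/18]

Apply the ratio test: |a_{k+1}| / |a_k| = [(k + 3)/((k+1) + 3)] · 36/10, which tends to 18/5 as k → ∞.
Thus R = 1/(18/5) = 5/18.
Check x = -49/18: convergence follows from the alternating series test (terms decrease monotonically to 0).
At x = -59/18: the terms behave like c/k; limit comparison with the harmonic series gives divergence.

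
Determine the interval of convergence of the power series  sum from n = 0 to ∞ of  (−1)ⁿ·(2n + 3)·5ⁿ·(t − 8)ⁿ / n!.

(−∞, ∞)

By the ratio test, |a_{n+1}/a_n| = (2(n+1) + 3)/(2n + 3) · 5 · 1/(n+1) → 0.
Since the limit is 0 < 1 for every t, the series converges on all of ℝ and R = ∞.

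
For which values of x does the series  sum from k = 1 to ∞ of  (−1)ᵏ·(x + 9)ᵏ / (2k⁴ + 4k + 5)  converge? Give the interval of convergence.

Apply the ratio test: |a_{k+1}| / |a_k| = (2k⁴ + 4k + 5)/(2(k+1)⁴ + 4(k+1) + 5), which tends to 1 as k → ∞.
So the series converges when |x + 9| < 1 and diverges when |x + 9| > 1; R = 1.
When x = -8, the terms are on the order of 1/k⁴, so the series converges absolutely by comparison with the p-series (p = 4 > 1).
Endpoint x = -10: the series is dominated by a constant times Σ 1/k⁴, which converges (p = 4 > 1).

[-10, -8]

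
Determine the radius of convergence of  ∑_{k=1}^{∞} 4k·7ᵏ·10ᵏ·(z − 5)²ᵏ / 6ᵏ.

Apply the ratio test: |a_{k+1}| / |a_k| = [4(k+1)/4k] · 7·10/6, which tends to 35/3 as k → ∞.
Successive powers of (z − 5) differ by 2, so the series converges when |z − 5|² · 35/3 < 1, i.e. |z − 5| < √(3/35). So R = √105/35.

R = √105/35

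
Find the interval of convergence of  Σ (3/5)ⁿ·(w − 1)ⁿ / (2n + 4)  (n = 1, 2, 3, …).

[-2/3, 8/3)

Apply the ratio test: |a_{n+1}| / |a_n| = [(2n + 4)/(2(n+1) + 4)] · 3/5, which tends to 3/5 as n → ∞.
The series converges when 3/5 · |w − 1| < 1, giving R = 5/3.
Endpoint w = 8/3: comparison with the harmonic series Σ 1/n shows the series diverges.
When w = -2/3, convergence follows from the alternating series test (terms decrease monotonically to 0).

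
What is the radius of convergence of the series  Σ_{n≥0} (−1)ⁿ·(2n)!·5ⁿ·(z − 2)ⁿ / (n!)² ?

By the ratio test, |a_{n+1}/a_n| = (2n+1)·(2n+2)/(n+1)² · 5 → 20.
Thus R = 1/(20) = 1/20.

R = 1/20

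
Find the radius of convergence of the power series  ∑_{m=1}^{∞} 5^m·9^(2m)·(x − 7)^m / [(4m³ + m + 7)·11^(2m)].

The ratio of consecutive coefficients is [(4m³ + m + 7)/(4(m+1)³ + (m+1) + 7)] · 5·81/121 → 405/121.
Convergence for |x − 7| · 405/121 < 1, i.e. |x − 7| < 121/405. So R = 121/405.

R = 121/405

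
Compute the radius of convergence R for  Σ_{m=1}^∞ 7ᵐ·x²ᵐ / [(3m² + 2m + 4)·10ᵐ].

The ratio of consecutive coefficients is [(3m² + 2m + 4)/(3(m+1)² + 2(m+1) + 4)] · 7/10 → 7/10.
Writing y = x², the series in y has radius 10/7, so |x| < √(10/7) and R = √70/7.

R = √70/7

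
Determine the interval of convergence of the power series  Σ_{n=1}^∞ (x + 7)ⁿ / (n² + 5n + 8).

Apply the ratio test: |a_{n+1}| / |a_n| = (n² + 5n + 8)/((n+1)² + 5(n+1) + 8), which tends to 1 as n → ∞.
So the series converges when |x + 7| < 1 and diverges when |x + 7| > 1; R = 1.
Check x = -6: absolute convergence follows by limit comparison with Σ 1/n².
At x = -8: absolute convergence follows by limit comparison with Σ 1/n².

[-8, -6]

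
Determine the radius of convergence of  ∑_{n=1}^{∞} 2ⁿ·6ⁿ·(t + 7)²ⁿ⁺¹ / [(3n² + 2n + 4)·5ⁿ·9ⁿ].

R = √15/2

By the ratio test, |a_{n+1}/a_n| = [(3n² + 2n + 4)/(3(n+1)² + 2(n+1) + 4)] · 2·6/(5·9) → 4/15.
Writing y = (t + 7)², the series in y has radius 15/4, so |t + 7| < √(15/4) and R = √15/2.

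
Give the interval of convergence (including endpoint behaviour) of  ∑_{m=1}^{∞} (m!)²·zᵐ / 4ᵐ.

Apply the ratio test: |a_{m+1}| / |a_m| = (m+1)² · 1/4, which tends to ∞ as m → ∞.
Since the ratio → ∞, the series diverges for every z ≠ 0, and R = 0.

{0}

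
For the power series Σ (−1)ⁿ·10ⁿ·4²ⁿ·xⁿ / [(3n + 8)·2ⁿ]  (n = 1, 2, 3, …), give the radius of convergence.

By the ratio test, |a_{n+1}/a_n| = [(3n + 8)/(3(n+1) + 8)] · 10·16/2 → 80.
Thus R = 1/(80) = 1/80.

R = 1/80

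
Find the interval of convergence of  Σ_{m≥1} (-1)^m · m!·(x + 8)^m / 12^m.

Ratio test: |a_{m+1}/a_m| = (m+1) · 1/12 → ∞ as m → ∞.
Since the ratio → ∞, the series diverges for every x ≠ -8, and R = 0.

{-8}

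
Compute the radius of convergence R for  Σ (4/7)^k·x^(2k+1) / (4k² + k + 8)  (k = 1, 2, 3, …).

The ratio of consecutive coefficients is [(4k² + k + 8)/(4(k+1)² + (k+1) + 8)] · 4/7 → 4/7.
Successive powers of x differ by 2, so the series converges when |x|² · 4/7 < 1, i.e. |x| < √(7/4). So R = √7/2.

R = √7/2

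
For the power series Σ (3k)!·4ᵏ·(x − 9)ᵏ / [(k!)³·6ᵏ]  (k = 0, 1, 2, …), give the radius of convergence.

Apply the ratio test: |a_{k+1}| / |a_k| = (3k+1)·(3k+2)·(3k+3)/(k+1)³ · 4/6, which tends to 18 as k → ∞.
Thus R = 1/(18) = 1/18.

R = 1/18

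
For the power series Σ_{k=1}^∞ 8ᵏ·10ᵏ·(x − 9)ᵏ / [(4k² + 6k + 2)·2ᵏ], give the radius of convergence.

R = 1/40

The ratio of consecutive coefficients is [(4k² + 6k + 2)/(4(k+1)² + 6(k+1) + 2)] · 8·10/2 → 40.
Convergence for |x − 9| · 40 < 1, i.e. |x − 9| < 1/40. So R = 1/40.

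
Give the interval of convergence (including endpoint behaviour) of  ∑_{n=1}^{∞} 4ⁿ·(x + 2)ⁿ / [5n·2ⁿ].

[-5/2, -3/2)

Apply the ratio test: |a_{n+1}| / |a_n| = [5n/5(n+1)] · 4/2, which tends to 2 as n → ∞.
The series converges when 2 · |x + 2| < 1, giving R = 1/2.
Check x = -3/2: the terms are asymptotic to a nonzero constant times 1/n, so the series diverges by limit comparison with Σ 1/n.
At x = -5/2: the terms alternate in sign and decrease monotonically to 0 in absolute value (size ~ c/n), so the alternating series test gives convergence.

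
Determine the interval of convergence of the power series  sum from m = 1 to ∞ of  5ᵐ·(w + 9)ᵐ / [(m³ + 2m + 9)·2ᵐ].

The ratio of consecutive coefficients is [(m³ + 2m + 9)/((m+1)³ + 2(m+1) + 9)] · 5/2 → 5/2.
Hence the series converges for |w + 9| < 1/(5/2) = 2/5, so the radius of convergence is 2/5.
Check w = -43/5: the series is dominated by a constant times Σ 1/m³, which converges (p = 3 > 1).
At w = -47/5: absolute convergence follows by limit comparison with Σ 1/m³.

[-47/5, -43/5]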